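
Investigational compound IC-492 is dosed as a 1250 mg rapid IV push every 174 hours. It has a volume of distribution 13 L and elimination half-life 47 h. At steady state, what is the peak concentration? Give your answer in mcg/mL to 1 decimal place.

104.2 mcg/mL

τ/t½ = 174/47 ≈ 3.7021, so fraction remaining f = (1/2)^(174/47) ≈ 0.0768.
At steady state, accumulation factor R = 1/(1 − e^(−kτ)) ≈ 1.0832.
Each bolus raises the concentration by D/Vd = 1250/13 ≈ 96.154 mcg/mL.
Cmax,ss = C₀/(1 − f) ≈ 96.154/0.9232 ≈ 104.153 mcg/mL.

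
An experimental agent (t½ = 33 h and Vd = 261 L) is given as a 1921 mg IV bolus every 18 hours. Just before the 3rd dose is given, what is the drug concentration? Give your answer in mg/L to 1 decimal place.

f = (1/2)^(τ/t½) = (1/2)^(18/33) ≈ 0.6852.
C₀ = D/Vd = 1921/261 ≈ 7.360 mg/L.
Before the 3rd dose, 2 doses have been given. Superposition: Cmin = C₀·(f + f²).
≈ 7.360 × (0.6852 + 0.4695) ≈ 7.360 × 1.1547 ≈ 8.499 mg/L.

8.5 mg/L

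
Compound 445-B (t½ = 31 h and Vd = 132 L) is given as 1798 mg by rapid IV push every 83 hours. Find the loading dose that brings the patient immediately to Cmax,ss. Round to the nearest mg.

f = (1/2)^(83/31) ≈ 0.156321; accumulation ratio R = 1/(1−f) ≈ 1.18528.
Loading dose to hit Cmax,ss on first dose: D_load = D_maint·R ≈ 1798 × 1.18528 ≈ 2131.13 mg.

2131 mg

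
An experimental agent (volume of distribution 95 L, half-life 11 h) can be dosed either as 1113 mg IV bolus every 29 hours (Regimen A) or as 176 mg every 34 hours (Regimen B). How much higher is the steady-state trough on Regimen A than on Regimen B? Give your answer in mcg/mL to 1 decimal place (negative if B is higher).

2.0 mcg/mL

Regimen A: f = (1/2)^(29/11) ≈ 0.1608; Cmin,ss = (1113/95)·f/(1−f) ≈ 2.245 mcg/mL.
Regimen B: f = (1/2)^(34/11) ≈ 0.1174; Cmin,ss = (176/95)·f/(1−f) ≈ 0.246 mcg/mL.
Difference ≈ 2.245 − 0.246 ≈ 1.999 mcg/mL.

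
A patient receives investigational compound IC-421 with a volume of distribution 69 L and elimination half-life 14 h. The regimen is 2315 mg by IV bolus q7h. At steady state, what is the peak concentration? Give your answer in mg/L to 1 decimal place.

114.5 mg/L

k = ln2/t½ = ln2/14 ≈ 0.049511 h⁻¹; fraction remaining f = e^(−kτ) = e^(−0.049511×7) ≈ 0.7071.
Accumulation ratio R = 1/(1 − f) ≈ 1/0.2929 ≈ 3.4141.
Each bolus raises the concentration by D/Vd = 2315/69 ≈ 33.551 mg/L.
Steady-state peak Cmax,ss = C₀·R ≈ 33.551 × 3.4141 ≈ 114.546 mg/L.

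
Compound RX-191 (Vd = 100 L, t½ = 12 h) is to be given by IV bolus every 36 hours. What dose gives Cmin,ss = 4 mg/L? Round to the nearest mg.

2800 mg

τ/t½ = 36/12 ≈ 3, so f = (1/2)^(36/12) ≈ 0.125000.
Cmin,ss = (D/Vd)·f/(1−f), so D = Cmin,ss·Vd·(1−f)/f.
D = 4 × 100 × (1−f)/f ≈ 4 × 100 × 7.00000 ≈ 2800.00 mg.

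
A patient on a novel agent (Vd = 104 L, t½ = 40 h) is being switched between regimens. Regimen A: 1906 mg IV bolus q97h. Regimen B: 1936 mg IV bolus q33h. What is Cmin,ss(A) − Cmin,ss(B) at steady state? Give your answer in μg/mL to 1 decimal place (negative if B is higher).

-19.9 μg/mL

Regimen A: f = (1/2)^(97/40) ≈ 0.1862; Cmin,ss = (1906/104)·f/(1−f) ≈ 4.193 μg/mL.
Regimen B: f = (1/2)^(33/40) ≈ 0.5645; Cmin,ss = (1936/104)·f/(1−f) ≈ 24.129 μg/mL.
Difference ≈ 4.193 − 24.129 ≈ -19.936 μg/mL.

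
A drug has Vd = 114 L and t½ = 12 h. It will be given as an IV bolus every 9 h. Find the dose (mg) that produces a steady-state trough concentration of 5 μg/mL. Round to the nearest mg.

τ/t½ = 9/12 ≈ 0.75, so f = (1/2)^(9/12) ≈ 0.594604.
Cmin,ss = (D/Vd)·f/(1−f), so D = Cmin,ss·Vd·(1−f)/f.
D = 5 × 114 × (1−f)/f ≈ 5 × 114 × 0.68179 ≈ 388.62 mg.

389 mg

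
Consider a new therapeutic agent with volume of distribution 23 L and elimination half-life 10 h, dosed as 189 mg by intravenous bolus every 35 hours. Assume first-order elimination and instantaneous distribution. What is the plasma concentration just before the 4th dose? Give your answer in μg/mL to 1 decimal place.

0.8 μg/mL

f = (1/2)^(τ/t½) = (1/2)^(35/10) ≈ 0.0884.
C₀ = D/Vd = 189/23 ≈ 8.217 μg/mL.
Before the 4th dose, 3 doses have been given. Superposition: Cmin = C₀·(f + f² + … + f^3).
≈ 8.217 × (0.0884 + 0.0078 + 0.0007) ≈ 8.217 × 0.0969 ≈ 0.796 μg/mL.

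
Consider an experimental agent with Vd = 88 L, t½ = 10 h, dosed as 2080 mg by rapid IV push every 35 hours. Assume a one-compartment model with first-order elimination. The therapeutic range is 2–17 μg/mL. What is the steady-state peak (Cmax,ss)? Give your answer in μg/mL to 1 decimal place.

τ/t½ = 35/10 ≈ 3.5, so fraction remaining f = (1/2)^(35/10) ≈ 0.0884.
Accumulation ratio R = 1/(1 − f) ≈ 1/0.9116 ≈ 1.0970.
Each bolus raises the concentration by D/Vd = 2080/88 ≈ 23.636 μg/mL.
Steady-state peak Cmax,ss = C₀·R ≈ 23.636 × 1.0970 ≈ 25.929 μg/mL.
Peak 25.9 μg/mL vs MTC 17 μg/mL: exceeds toxic threshold.

25.9 μg/mL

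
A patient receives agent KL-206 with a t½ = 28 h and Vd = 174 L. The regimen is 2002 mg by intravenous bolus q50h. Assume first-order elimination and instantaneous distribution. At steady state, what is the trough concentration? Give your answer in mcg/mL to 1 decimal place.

4.7 mcg/mL

Over one 50-h interval, 50/28 ≈ 1.7857 half-lives elapse, leaving f ≈ 0.2900 of each dose.
Single-dose peak C₀ = D/Vd = 2002/174 ≈ 11.506 mcg/mL.
Steady-state trough Cmin,ss = C₀·f/(1−f) ≈ 11.506 × 0.2900/0.7100 ≈ 4.700 mcg/mL.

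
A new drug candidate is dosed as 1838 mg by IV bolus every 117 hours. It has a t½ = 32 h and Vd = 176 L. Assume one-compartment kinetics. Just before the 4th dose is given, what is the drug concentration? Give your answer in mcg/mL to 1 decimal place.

f = (1/2)^(τ/t½) = (1/2)^(117/32) ≈ 0.0793.
C₀ = D/Vd = 1838/176 ≈ 10.443 mcg/mL.
Before the 4th dose, 3 doses have been given. Superposition: Cmin = C₀·(f + f² + … + f^3).
≈ 10.443 × (0.0793 + 0.0063 + 0.0005) ≈ 10.443 × 0.0861 ≈ 0.899 mcg/mL.

0.9 mcg/mL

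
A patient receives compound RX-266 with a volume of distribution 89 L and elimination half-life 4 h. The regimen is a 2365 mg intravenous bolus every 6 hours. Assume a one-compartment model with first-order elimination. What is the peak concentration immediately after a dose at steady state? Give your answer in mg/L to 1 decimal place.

k = ln2/t½ = ln2/4 ≈ 0.173287 h⁻¹; fraction remaining f = e^(−kτ) = e^(−0.173287×6) ≈ 0.3536.
At steady state, accumulation factor R = 1/(1 − e^(−kτ)) ≈ 1.5470.
Each bolus raises the concentration by D/Vd = 2365/89 ≈ 26.573 mg/L.
Cmax,ss = C₀/(1 − f) ≈ 26.573/0.6464 ≈ 41.109 mg/L.

41.1 mg/L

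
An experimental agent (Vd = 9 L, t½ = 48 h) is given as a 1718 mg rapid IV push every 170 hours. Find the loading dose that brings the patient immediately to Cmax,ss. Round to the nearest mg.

1879 mg

f = (1/2)^(170/48) ≈ 0.085872; accumulation ratio R = 1/(1−f) ≈ 1.09394.
Loading dose to hit Cmax,ss on first dose: D_load = D_maint·R ≈ 1718 × 1.09394 ≈ 1879.39 mg.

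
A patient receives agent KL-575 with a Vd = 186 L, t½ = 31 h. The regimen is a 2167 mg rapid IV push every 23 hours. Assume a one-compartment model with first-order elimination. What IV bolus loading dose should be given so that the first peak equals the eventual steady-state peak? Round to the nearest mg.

f = (1/2)^(23/31) ≈ 0.597937; accumulation ratio R = 1/(1−f) ≈ 2.48717.
Loading dose to hit Cmax,ss on first dose: D_load = D_maint·R ≈ 2167 × 2.48717 ≈ 5389.70 mg.

5390 mg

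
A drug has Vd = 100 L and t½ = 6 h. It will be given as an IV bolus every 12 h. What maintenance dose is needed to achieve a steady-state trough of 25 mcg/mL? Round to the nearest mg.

τ/t½ = 12/6 ≈ 2, so f = (1/2)^(12/6) ≈ 0.250000.
Cmin,ss = (D/Vd)·f/(1−f), so D = Cmin,ss·Vd·(1−f)/f.
D = 25 × 100 × (1−f)/f ≈ 25 × 100 × 3.00000 ≈ 7500.00 mg.

7500 mg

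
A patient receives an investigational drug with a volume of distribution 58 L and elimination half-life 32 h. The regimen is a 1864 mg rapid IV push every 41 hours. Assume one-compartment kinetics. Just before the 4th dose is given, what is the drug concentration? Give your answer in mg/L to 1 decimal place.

20.9 mg/L

f = (1/2)^(τ/t½) = (1/2)^(41/32) ≈ 0.4114.
C₀ = D/Vd = 1864/58 ≈ 32.138 mg/L.
Before the 4th dose, 3 doses have been given. Superposition: Cmin = C₀·(f + f² + … + f^3).
≈ 32.138 × (0.4114 + 0.1692 + 0.0696) ≈ 32.138 × 0.6502 ≈ 20.896 mg/L.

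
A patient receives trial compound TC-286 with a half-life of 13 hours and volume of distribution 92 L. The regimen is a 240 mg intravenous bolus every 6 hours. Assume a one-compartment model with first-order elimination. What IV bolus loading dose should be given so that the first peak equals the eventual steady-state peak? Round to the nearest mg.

877 mg

f = (1/2)^(6/13) ≈ 0.726211; accumulation ratio R = 1/(1−f) ≈ 3.65245.
Loading dose to hit Cmax,ss on first dose: D_load = D_maint·R ≈ 240 × 3.65245 ≈ 876.59 mg.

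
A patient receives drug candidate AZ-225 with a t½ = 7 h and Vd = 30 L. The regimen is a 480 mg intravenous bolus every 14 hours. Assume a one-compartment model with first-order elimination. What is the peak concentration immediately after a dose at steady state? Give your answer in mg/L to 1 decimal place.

τ = 14 h = 2 half-lives, so f = (1/2)^2 = 0.25.
Accumulation ratio R = 1/(1 − f) = 1/0.75 = 4/3.
Single-dose peak C₀ = D/Vd = 480/30 = 16 mg/L.
Steady-state peak Cmax,ss = C₀·R = 16 × 4/3 ≈ 21.333 mg/L.

21.3 mg/L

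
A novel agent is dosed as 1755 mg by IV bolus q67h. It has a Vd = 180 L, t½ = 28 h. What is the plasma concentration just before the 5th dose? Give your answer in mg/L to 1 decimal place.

2.3 mg/L

f = (1/2)^(τ/t½) = (1/2)^(67/28) ≈ 0.1904.
C₀ = D/Vd = 1755/180 ≈ 9.750 mg/L.
Before the 5th dose, 4 doses have been given. Superposition: Cmin = C₀·(f + f² + … + f^4).
≈ 9.750 × (0.1904 + 0.0363 + 0.0069 + 0.0013) ≈ 9.750 × 0.2349 ≈ 2.290 mg/L.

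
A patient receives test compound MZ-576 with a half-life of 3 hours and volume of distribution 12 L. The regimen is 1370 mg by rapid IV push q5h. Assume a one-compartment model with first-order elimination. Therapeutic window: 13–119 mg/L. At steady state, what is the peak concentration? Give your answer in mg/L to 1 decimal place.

166.7 mg/L

τ/t½ = 5/3 ≈ 1.6667, so fraction remaining f = (1/2)^(5/3) ≈ 0.3150.
At steady state, accumulation factor R = 1/(1 − e^(−kτ)) ≈ 1.4599.
Single-dose peak C₀ = D/Vd = 1370/12 ≈ 114.167 mg/L.
Steady-state peak Cmax,ss = C₀·R ≈ 114.167 × 1.4599 ≈ 166.672 mg/L.
Peak 166.7 mg/L vs MTC 119 mg/L: exceeds toxic threshold.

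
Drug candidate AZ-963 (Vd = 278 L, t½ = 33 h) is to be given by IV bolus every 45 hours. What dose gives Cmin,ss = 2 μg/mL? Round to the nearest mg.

τ/t½ = 45/33 ≈ 1.3636, so f = (1/2)^(45/33) ≈ 0.388602.
Cmin,ss = (D/Vd)·f/(1−f), so D = Cmin,ss·Vd·(1−f)/f.
D = 2 × 278 × (1−f)/f ≈ 2 × 278 × 1.57333 ≈ 874.77 mg.

875 mg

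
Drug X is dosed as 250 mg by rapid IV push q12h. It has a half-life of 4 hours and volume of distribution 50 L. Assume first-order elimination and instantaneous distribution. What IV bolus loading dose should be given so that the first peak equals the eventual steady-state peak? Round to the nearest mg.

286 mg

f = (1/2)^(12/4) ≈ 0.125000; accumulation ratio R = 1/(1−f) ≈ 1.14286.
Loading dose to hit Cmax,ss on first dose: D_load = D_maint·R ≈ 250 × 1.14286 ≈ 285.71 mg.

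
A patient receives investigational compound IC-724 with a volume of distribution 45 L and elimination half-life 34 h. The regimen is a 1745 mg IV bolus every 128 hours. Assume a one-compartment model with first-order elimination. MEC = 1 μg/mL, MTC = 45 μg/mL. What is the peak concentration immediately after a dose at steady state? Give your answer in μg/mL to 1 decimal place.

k = ln2/t½ = ln2/34 ≈ 0.020387 h⁻¹; fraction remaining f = e^(−kτ) = e^(−0.020387×128) ≈ 0.0736.
Accumulation ratio R = 1/(1 − f) ≈ 1/0.9264 ≈ 1.0794.
Each bolus raises the concentration by D/Vd = 1745/45 ≈ 38.778 μg/mL.
Steady-state peak Cmax,ss = C₀·R ≈ 38.778 × 1.0794 ≈ 41.857 μg/mL.
Peak 41.9 μg/mL vs MTC 45 μg/mL: below toxic threshold.

41.9 μg/mL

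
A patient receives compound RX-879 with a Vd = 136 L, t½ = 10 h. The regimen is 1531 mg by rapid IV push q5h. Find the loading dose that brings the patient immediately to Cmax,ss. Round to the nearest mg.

5227 mg

f = (1/2)^(5/10) ≈ 0.707107; accumulation ratio R = 1/(1−f) ≈ 3.41422.
Loading dose to hit Cmax,ss on first dose: D_load = D_maint·R ≈ 1531 × 3.41422 ≈ 5227.17 mg.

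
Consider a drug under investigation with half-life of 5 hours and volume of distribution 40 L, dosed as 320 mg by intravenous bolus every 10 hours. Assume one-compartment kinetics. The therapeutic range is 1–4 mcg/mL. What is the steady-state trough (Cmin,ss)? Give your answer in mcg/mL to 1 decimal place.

The dosing interval is 2 half-lives, so f = 2^(−2) = 0.25.
Accumulation ratio R = 1/(1 − f) = 1/0.75 = 4/3.
Single-dose peak C₀ = D/Vd = 320/40 = 8 mcg/mL.
Steady-state peak Cmax,ss = C₀·R = 8 × 4/3 ≈ 10.667 mcg/mL.
Steady-state trough Cmin,ss = Cmax,ss·f ≈ 10.667 × 0.25 ≈ 2.667 mcg/mL.
Trough 2.7 mcg/mL vs MEC 1 mcg/mL: adequate.

2.7 mcg/mL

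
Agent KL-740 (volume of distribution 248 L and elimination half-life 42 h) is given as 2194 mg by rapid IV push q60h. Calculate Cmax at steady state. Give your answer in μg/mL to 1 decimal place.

Over one 60-h interval, 60/42 ≈ 1.4286 half-lives elapse, leaving f ≈ 0.3715 of each dose.
Accumulation ratio R = 1/(1 − f) ≈ 1/0.6285 ≈ 1.5911.
Single-dose peak C₀ = D/Vd = 2194/248 ≈ 8.847 μg/mL.
Steady-state peak Cmax,ss = C₀·R ≈ 8.847 × 1.5911 ≈ 14.076 μg/mL.

14.1 μg/mL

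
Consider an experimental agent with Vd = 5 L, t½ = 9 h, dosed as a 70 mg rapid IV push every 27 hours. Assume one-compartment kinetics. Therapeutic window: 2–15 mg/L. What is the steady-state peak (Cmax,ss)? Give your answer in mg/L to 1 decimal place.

The dosing interval is 3 half-lives, so f = 2^(−3) = 0.125.
Accumulation ratio R = 1/(1 − f) = 1/0.875 = 8/7.
Single-dose peak C₀ = D/Vd = 70/5 = 14 mg/L.
Steady-state peak Cmax,ss = C₀·R = 14 × 8/7 ≈ 16.000 mg/L.
Peak 16.0 mg/L vs MTC 15 mg/L: exceeds toxic threshold.

16.0 mg/L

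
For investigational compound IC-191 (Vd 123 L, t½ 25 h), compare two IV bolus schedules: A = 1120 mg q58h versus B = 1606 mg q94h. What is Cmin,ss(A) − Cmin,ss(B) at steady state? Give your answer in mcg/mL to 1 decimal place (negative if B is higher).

Regimen A: f = (1/2)^(58/25) ≈ 0.2003; Cmin,ss = (1120/123)·f/(1−f) ≈ 2.281 mcg/mL.
Regimen B: f = (1/2)^(94/25) ≈ 0.0738; Cmin,ss = (1606/123)·f/(1−f) ≈ 1.040 mcg/mL.
Difference ≈ 2.281 − 1.040 ≈ 1.241 mcg/mL.

1.2 mcg/mL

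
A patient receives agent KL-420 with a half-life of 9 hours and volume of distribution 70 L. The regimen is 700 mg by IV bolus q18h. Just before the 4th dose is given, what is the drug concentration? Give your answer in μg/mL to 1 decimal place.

3.3 μg/mL

f = (1/2)^(τ/t½) = (1/2)^(18/9) ≈ 0.2500.
C₀ = D/Vd = 700/70 ≈ 10.000 μg/mL.
Before the 4th dose, 3 doses have been given. Superposition: Cmin = C₀·(f + f² + … + f^3).
≈ 10.000 × (0.2500 + 0.0625 + 0.0156) ≈ 10.000 × 0.3281 ≈ 3.281 μg/mL.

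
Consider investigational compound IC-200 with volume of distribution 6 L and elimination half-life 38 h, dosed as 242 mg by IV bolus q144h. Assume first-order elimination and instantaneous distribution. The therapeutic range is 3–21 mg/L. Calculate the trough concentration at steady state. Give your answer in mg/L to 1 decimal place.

τ/t½ = 144/38 ≈ 3.7895, so fraction remaining f = (1/2)^(144/38) ≈ 0.0723.
Each bolus raises the concentration by D/Vd = 242/6 ≈ 40.333 mg/L.
Steady-state trough Cmin,ss = C₀·f/(1−f) ≈ 40.333 × 0.0723/0.9277 ≈ 3.143 mg/L.
Trough 3.1 mg/L vs MEC 3 mg/L: adequate.

3.1 mg/L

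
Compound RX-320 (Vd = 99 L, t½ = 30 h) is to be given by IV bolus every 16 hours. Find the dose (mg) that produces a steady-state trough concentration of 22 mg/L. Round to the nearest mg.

τ/t½ = 16/30 ≈ 0.53333, so f = (1/2)^(16/30) ≈ 0.690956.
Cmin,ss = (D/Vd)·f/(1−f), so D = Cmin,ss·Vd·(1−f)/f.
D = 22 × 99 × (1−f)/f ≈ 22 × 99 × 0.44727 ≈ 974.15 mg.

974 mg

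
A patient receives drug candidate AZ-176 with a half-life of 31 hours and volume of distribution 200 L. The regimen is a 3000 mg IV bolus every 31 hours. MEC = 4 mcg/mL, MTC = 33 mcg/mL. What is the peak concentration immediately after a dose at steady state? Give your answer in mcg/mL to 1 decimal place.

The dosing interval is 1 half-life, so f = 2^(−1) = 0.5.
Accumulation ratio R = 1/(1 − f) = 1/0.5 = 2/1.
Single-dose peak C₀ = D/Vd = 3000/200 = 15 mcg/mL.
Steady-state peak Cmax,ss = C₀·R = 15 × 2/1 ≈ 30.000 mcg/mL.
Peak 30.0 mcg/mL vs MTC 33 mcg/mL: below toxic threshold.

30.0 mcg/mL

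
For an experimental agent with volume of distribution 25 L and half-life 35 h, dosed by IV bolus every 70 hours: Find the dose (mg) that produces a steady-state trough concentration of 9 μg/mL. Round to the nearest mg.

τ/t½ = 70/35 ≈ 2, so f = (1/2)^(70/35) ≈ 0.250000.
Cmin,ss = (D/Vd)·f/(1−f), so D = Cmin,ss·Vd·(1−f)/f.
D = 9 × 25 × (1−f)/f ≈ 9 × 25 × 3.00000 ≈ 675.00 mg.

675 mg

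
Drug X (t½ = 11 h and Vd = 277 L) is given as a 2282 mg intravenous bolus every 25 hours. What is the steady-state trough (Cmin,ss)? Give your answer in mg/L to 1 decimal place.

2.1 mg/L

τ/t½ = 25/11 ≈ 2.2727, so fraction remaining f = (1/2)^(25/11) ≈ 0.2069.
Each bolus raises the concentration by D/Vd = 2282/277 ≈ 8.238 mg/L.
Steady-state trough Cmin,ss = C₀·f/(1−f) ≈ 8.238 × 0.2069/0.7931 ≈ 2.149 mg/L.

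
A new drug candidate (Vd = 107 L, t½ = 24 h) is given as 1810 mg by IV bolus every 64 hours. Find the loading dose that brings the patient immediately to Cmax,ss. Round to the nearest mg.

f = (1/2)^(64/24) ≈ 0.157490; accumulation ratio R = 1/(1−f) ≈ 1.18693.
Loading dose to hit Cmax,ss on first dose: D_load = D_maint·R ≈ 1810 × 1.18693 ≈ 2148.34 mg.

2148 mg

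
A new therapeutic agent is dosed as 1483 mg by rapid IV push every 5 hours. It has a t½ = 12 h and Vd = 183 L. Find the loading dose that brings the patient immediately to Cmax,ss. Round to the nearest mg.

5912 mg

f = (1/2)^(5/12) ≈ 0.749154; accumulation ratio R = 1/(1−f) ≈ 3.98651.
Loading dose to hit Cmax,ss on first dose: D_load = D_maint·R ≈ 1483 × 3.98651 ≈ 5911.99 mg.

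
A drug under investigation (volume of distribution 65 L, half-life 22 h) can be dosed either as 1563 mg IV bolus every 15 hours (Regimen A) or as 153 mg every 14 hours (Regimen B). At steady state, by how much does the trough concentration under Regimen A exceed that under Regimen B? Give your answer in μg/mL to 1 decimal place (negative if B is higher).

Regimen A: f = (1/2)^(15/22) ≈ 0.6234; Cmin,ss = (1563/65)·f/(1−f) ≈ 39.804 μg/mL.
Regimen B: f = (1/2)^(14/22) ≈ 0.6433; Cmin,ss = (153/65)·f/(1−f) ≈ 4.245 μg/mL.
Difference ≈ 39.804 − 4.245 ≈ 35.559 μg/mL.

35.6 μg/mL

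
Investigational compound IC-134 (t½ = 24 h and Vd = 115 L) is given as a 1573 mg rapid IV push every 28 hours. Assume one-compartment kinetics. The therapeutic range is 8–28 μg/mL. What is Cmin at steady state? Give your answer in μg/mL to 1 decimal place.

Over one 28-h interval, 28/24 ≈ 1.1667 half-lives elapse, leaving f ≈ 0.4454 of each dose.
Accumulation ratio R = 1/(1 − f) ≈ 1/0.5546 ≈ 1.8031.
Single-dose peak C₀ = D/Vd = 1573/115 ≈ 13.678 μg/mL.
Steady-state peak Cmax,ss = C₀·R ≈ 13.678 × 1.8031 ≈ 24.663 μg/mL.
Steady-state trough Cmin,ss = Cmax,ss·f ≈ 24.663 × 0.4454 ≈ 10.985 μg/mL.
Trough 11.0 μg/mL vs MEC 8 μg/mL: adequate.

11.0 μg/mL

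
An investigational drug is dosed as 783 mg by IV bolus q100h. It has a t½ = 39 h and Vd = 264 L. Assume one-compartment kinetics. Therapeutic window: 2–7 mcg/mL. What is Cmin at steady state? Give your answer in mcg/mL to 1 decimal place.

k = ln2/t½ = ln2/39 ≈ 0.017773 h⁻¹; fraction remaining f = e^(−kτ) = e^(−0.017773×100) ≈ 0.1691.
Accumulation ratio R = 1/(1 − f) ≈ 1/0.8309 ≈ 1.2035.
Single-dose peak C₀ = D/Vd = 783/264 ≈ 2.966 mcg/mL.
Steady-state peak Cmax,ss = C₀·R ≈ 2.966 × 1.2035 ≈ 3.570 mcg/mL.
One interval later, Cmin,ss = Cmax,ss·e^(−kτ) ≈ 3.570 × 0.1691 ≈ 0.604 mcg/mL.
Trough 0.6 mcg/mL vs MEC 2 mcg/mL: subtherapeutic.

0.6 mcg/mL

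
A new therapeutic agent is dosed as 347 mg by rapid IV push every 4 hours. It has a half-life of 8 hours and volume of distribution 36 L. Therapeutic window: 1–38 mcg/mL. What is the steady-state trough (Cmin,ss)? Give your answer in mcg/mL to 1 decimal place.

23.3 mcg/mL

τ/t½ = 4/8 ≈ 0.5, so fraction remaining f = (1/2)^(4/8) ≈ 0.7071.
Single-dose peak C₀ = D/Vd = 347/36 ≈ 9.639 mcg/mL.
Steady-state trough Cmin,ss = C₀·f/(1−f) ≈ 9.639 × 0.7071/0.2929 ≈ 23.270 mcg/mL.
Trough 23.3 mcg/mL vs MEC 1 mcg/mL: adequate.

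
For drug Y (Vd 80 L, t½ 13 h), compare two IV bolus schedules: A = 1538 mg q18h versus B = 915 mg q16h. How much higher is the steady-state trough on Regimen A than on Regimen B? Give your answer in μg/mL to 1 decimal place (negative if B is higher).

Regimen A: f = (1/2)^(18/13) ≈ 0.3830; Cmin,ss = (1538/80)·f/(1−f) ≈ 11.934 μg/mL.
Regimen B: f = (1/2)^(16/13) ≈ 0.4261; Cmin,ss = (915/80)·f/(1−f) ≈ 8.492 μg/mL.
Difference ≈ 11.934 − 8.492 ≈ 3.442 μg/mL.

3.4 μg/mL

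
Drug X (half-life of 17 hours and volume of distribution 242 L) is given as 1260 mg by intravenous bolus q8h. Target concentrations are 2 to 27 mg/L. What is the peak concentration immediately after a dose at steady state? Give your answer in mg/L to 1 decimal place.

18.7 mg/L

Over one 8-h interval, 8/17 ≈ 0.47059 half-lives elapse, leaving f ≈ 0.7217 of each dose.
At steady state, accumulation factor R = 1/(1 − e^(−kτ)) ≈ 3.5932.
Single-dose peak C₀ = D/Vd = 1260/242 ≈ 5.207 mg/L.
Steady-state peak Cmax,ss = C₀·R ≈ 5.207 × 3.5932 ≈ 18.710 mg/L.
Peak 18.7 mg/L vs MTC 27 mg/L: below toxic threshold.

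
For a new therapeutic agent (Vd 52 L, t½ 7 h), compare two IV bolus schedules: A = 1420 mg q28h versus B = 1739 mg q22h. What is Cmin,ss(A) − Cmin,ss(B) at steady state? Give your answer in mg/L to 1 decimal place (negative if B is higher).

Regimen A: f = (1/2)^(28/7) ≈ 0.0625; Cmin,ss = (1420/52)·f/(1−f) ≈ 1.821 mg/L.
Regimen B: f = (1/2)^(22/7) ≈ 0.1132; Cmin,ss = (1739/52)·f/(1−f) ≈ 4.269 mg/L.
Difference ≈ 1.821 − 4.269 ≈ -2.448 mg/L.

-2.4 mg/L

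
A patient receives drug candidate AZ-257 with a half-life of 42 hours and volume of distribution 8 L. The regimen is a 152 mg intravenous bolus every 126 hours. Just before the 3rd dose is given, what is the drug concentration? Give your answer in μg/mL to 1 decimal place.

f = (1/2)^(τ/t½) = (1/2)^(126/42) ≈ 0.1250.
C₀ = D/Vd = 152/8 ≈ 19.000 μg/mL.
Before the 3rd dose, 2 doses have been given. Superposition: Cmin = C₀·(f + f²).
≈ 19.000 × (0.1250 + 0.0156) ≈ 19.000 × 0.1406 ≈ 2.671 μg/mL.

2.7 μg/mL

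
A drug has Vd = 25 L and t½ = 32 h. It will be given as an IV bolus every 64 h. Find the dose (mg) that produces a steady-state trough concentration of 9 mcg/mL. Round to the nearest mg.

τ/t½ = 64/32 ≈ 2, so f = (1/2)^(64/32) ≈ 0.250000.
Cmin,ss = (D/Vd)·f/(1−f), so D = Cmin,ss·Vd·(1−f)/f.
D = 9 × 25 × (1−f)/f ≈ 9 × 25 × 3.00000 ≈ 675.00 mg.

675 mg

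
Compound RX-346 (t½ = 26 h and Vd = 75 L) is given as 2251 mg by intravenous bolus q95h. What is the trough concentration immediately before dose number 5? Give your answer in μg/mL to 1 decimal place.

f = (1/2)^(τ/t½) = (1/2)^(95/26) ≈ 0.0794.
C₀ = D/Vd = 2251/75 ≈ 30.013 μg/mL.
Before the 5th dose, 4 doses have been given. Superposition: Cmin = C₀·(f + f² + … + f^4).
≈ 30.013 × (0.0794 + 0.0063 + 0.0005 + 0.0000) ≈ 30.013 × 0.0862 ≈ 2.587 μg/mL.

2.6 μg/mL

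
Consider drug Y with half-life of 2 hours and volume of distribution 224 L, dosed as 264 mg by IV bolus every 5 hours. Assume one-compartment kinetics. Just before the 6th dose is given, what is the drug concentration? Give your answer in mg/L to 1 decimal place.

f = (1/2)^(τ/t½) = (1/2)^(5/2) ≈ 0.1768.
C₀ = D/Vd = 264/224 ≈ 1.179 mg/L.
Before the 6th dose, 5 doses have been given. Superposition: Cmin = C₀·(f + f² + … + f^5).
≈ 1.179 × (0.1768 + 0.0313 + 0.0055 + 0.0010 + 0.0002) ≈ 1.179 × 0.2148 ≈ 0.253 mg/L.

0.3 mg/L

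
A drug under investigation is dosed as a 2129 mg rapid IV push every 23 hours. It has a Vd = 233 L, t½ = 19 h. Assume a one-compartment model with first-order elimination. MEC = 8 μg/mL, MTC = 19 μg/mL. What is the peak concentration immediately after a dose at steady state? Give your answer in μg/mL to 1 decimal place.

16.1 μg/mL

k = ln2/t½ = ln2/19 ≈ 0.036481 h⁻¹; fraction remaining f = e^(−kτ) = e^(−0.036481×23) ≈ 0.4321.
Accumulation ratio R = 1/(1 − f) ≈ 1/0.5679 ≈ 1.7609.
Each bolus raises the concentration by D/Vd = 2129/233 ≈ 9.137 μg/mL.
Steady-state peak Cmax,ss = C₀·R ≈ 9.137 × 1.7609 ≈ 16.089 μg/mL.
Peak 16.1 μg/mL vs MTC 19 μg/mL: below toxic threshold.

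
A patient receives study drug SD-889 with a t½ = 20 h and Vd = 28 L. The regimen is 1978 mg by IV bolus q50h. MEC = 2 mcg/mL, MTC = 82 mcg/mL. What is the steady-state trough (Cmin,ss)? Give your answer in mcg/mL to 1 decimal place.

τ/t½ = 50/20 ≈ 2.5, so fraction remaining f = (1/2)^(50/20) ≈ 0.1768.
Each bolus raises the concentration by D/Vd = 1978/28 ≈ 70.643 mcg/mL.
Steady-state trough Cmin,ss = C₀·f/(1−f) ≈ 70.643 × 0.1768/0.8232 ≈ 15.172 mcg/mL.
Trough 15.2 mcg/mL vs MEC 2 mcg/mL: adequate.

15.2 mcg/mL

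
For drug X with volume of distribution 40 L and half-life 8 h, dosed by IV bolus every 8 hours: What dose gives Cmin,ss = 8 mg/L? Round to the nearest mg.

τ/t½ = 8/8 ≈ 1, so f = (1/2)^(8/8) ≈ 0.500000.
Cmin,ss = (D/Vd)·f/(1−f), so D = Cmin,ss·Vd·(1−f)/f.
D = 8 × 40 × (1−f)/f ≈ 8 × 40 × 1.00000 ≈ 320.00 mg.

320 mg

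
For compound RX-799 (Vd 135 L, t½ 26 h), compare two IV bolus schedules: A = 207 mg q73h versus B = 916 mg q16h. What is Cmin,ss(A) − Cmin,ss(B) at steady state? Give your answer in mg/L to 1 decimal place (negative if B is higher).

Regimen A: f = (1/2)^(73/26) ≈ 0.1428; Cmin,ss = (207/135)·f/(1−f) ≈ 0.255 mg/L.
Regimen B: f = (1/2)^(16/26) ≈ 0.6528; Cmin,ss = (916/135)·f/(1−f) ≈ 12.757 mg/L.
Difference ≈ 0.255 − 12.757 ≈ -12.502 mg/L.

-12.5 mg/L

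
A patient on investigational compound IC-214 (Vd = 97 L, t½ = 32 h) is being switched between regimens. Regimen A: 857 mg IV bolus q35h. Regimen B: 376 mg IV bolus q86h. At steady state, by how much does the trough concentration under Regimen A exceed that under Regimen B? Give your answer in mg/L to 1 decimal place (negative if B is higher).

Regimen A: f = (1/2)^(35/32) ≈ 0.4685; Cmin,ss = (857/97)·f/(1−f) ≈ 7.788 mg/L.
Regimen B: f = (1/2)^(86/32) ≈ 0.1552; Cmin,ss = (376/97)·f/(1−f) ≈ 0.712 mg/L.
Difference ≈ 7.788 − 0.712 ≈ 7.076 mg/L.

7.1 mg/L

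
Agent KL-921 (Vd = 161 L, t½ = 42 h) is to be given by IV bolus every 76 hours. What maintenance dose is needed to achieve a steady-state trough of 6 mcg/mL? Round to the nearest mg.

τ/t½ = 76/42 ≈ 1.8095, so f = (1/2)^(76/42) ≈ 0.285285.
Cmin,ss = (D/Vd)·f/(1−f), so D = Cmin,ss·Vd·(1−f)/f.
D = 6 × 161 × (1−f)/f ≈ 6 × 161 × 2.50527 ≈ 2420.09 mg.

2420 mg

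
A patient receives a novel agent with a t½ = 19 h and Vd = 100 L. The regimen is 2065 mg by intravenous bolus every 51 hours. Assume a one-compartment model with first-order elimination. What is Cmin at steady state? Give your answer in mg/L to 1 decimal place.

k = ln2/t½ = ln2/19 ≈ 0.036481 h⁻¹; fraction remaining f = e^(−kτ) = e^(−0.036481×51) ≈ 0.1556.
Accumulation ratio R = 1/(1 − f) ≈ 1/0.8444 ≈ 1.1843.
Single-dose peak C₀ = D/Vd = 2065/100 ≈ 20.650 mg/L.
Steady-state peak Cmax,ss = C₀·R ≈ 20.650 × 1.1843 ≈ 24.456 mg/L.
One interval later, Cmin,ss = Cmax,ss·e^(−kτ) ≈ 24.456 × 0.1556 ≈ 3.805 mg/L.

3.8 mg/L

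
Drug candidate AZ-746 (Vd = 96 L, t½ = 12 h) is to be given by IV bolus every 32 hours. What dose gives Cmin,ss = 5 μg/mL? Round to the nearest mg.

2568 mg

τ/t½ = 32/12 ≈ 2.6667, so f = (1/2)^(32/12) ≈ 0.157490.
Cmin,ss = (D/Vd)·f/(1−f), so D = Cmin,ss·Vd·(1−f)/f.
D = 5 × 96 × (1−f)/f ≈ 5 × 96 × 5.34961 ≈ 2567.81 mg.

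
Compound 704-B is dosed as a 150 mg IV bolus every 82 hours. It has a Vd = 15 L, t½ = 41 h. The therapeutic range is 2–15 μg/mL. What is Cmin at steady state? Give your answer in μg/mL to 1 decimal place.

3.3 μg/mL

τ = 82 h = 2 half-lives, so f = (1/2)^2 = 0.25.
Accumulation ratio R = 1/(1 − f) = 1/0.75 = 4/3.
Single-dose peak C₀ = D/Vd = 150/15 = 10 μg/mL.
Steady-state peak Cmax,ss = C₀·R = 10 × 4/3 ≈ 13.333 μg/mL.
Steady-state trough Cmin,ss = Cmax,ss·f ≈ 13.333 × 0.25 ≈ 3.333 μg/mL.
Trough 3.3 μg/mL vs MEC 2 μg/mL: adequate.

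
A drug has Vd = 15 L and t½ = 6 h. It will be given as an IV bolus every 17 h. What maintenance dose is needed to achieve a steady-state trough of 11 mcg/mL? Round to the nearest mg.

1011 mg

τ/t½ = 17/6 ≈ 2.8333, so f = (1/2)^(17/6) ≈ 0.140308.
Cmin,ss = (D/Vd)·f/(1−f), so D = Cmin,ss·Vd·(1−f)/f.
D = 11 × 15 × (1−f)/f ≈ 11 × 15 × 6.12718 ≈ 1010.98 mg.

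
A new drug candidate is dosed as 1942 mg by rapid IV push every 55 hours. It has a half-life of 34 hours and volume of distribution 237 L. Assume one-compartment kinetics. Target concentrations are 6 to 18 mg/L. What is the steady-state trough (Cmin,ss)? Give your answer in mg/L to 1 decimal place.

4.0 mg/L

k = ln2/t½ = ln2/34 ≈ 0.020387 h⁻¹; fraction remaining f = e^(−kτ) = e^(−0.020387×55) ≈ 0.3259.
At steady state, accumulation factor R = 1/(1 − e^(−kτ)) ≈ 1.4835.
Each bolus raises the concentration by D/Vd = 1942/237 ≈ 8.194 mg/L.
Steady-state peak Cmax,ss = C₀·R ≈ 8.194 × 1.4835 ≈ 12.156 mg/L.
Steady-state trough Cmin,ss = Cmax,ss·f ≈ 12.156 × 0.3259 ≈ 3.962 mg/L.
Trough 4.0 mg/L vs MEC 6 mg/L: subtherapeutic.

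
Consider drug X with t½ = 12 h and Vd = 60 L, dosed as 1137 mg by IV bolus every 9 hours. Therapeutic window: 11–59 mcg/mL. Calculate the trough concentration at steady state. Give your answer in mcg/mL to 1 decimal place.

27.8 mcg/mL

Over one 9-h interval, 9/12 ≈ 0.75 half-lives elapse, leaving f ≈ 0.5946 of each dose.
Each bolus raises the concentration by D/Vd = 1137/60 ≈ 18.950 mcg/mL.
Steady-state trough Cmin,ss = C₀·f/(1−f) ≈ 18.950 × 0.5946/0.4054 ≈ 27.794 mcg/mL.
Trough 27.8 mcg/mL vs MEC 11 mcg/mL: adequate.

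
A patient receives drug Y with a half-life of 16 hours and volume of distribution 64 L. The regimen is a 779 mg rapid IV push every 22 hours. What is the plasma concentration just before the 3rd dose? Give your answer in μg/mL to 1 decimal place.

6.5 μg/mL

f = (1/2)^(τ/t½) = (1/2)^(22/16) ≈ 0.3856.
C₀ = D/Vd = 779/64 ≈ 12.172 μg/mL.
Before the 3rd dose, 2 doses have been given. Superposition: Cmin = C₀·(f + f²).
≈ 12.172 × (0.3856 + 0.1487) ≈ 12.172 × 0.5343 ≈ 6.503 μg/mL.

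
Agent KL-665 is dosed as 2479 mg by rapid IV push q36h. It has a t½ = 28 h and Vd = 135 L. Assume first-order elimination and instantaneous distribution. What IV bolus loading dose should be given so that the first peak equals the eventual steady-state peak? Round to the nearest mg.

f = (1/2)^(36/28) ≈ 0.410168; accumulation ratio R = 1/(1−f) ≈ 1.69540.
Loading dose to hit Cmax,ss on first dose: D_load = D_maint·R ≈ 2479 × 1.69540 ≈ 4202.90 mg.

4203 mg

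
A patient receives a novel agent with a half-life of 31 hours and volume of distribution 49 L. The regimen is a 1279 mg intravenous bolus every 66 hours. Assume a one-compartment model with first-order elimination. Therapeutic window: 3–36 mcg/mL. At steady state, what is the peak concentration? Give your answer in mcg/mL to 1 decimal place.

33.8 mcg/mL

Over one 66-h interval, 66/31 ≈ 2.129 half-lives elapse, leaving f ≈ 0.2286 of each dose.
Accumulation ratio R = 1/(1 − f) ≈ 1/0.7714 ≈ 1.2963.
Single-dose peak C₀ = D/Vd = 1279/49 ≈ 26.102 mcg/mL.
Steady-state peak Cmax,ss = C₀·R ≈ 26.102 × 1.2963 ≈ 33.836 mcg/mL.
Peak 33.8 mcg/mL vs MTC 36 mcg/mL: below toxic threshold.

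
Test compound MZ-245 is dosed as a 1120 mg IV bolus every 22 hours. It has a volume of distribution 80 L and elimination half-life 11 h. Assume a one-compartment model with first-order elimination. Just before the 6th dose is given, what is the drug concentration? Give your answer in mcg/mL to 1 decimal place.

4.7 mcg/mL

f = (1/2)^(τ/t½) = (1/2)^(22/11) ≈ 0.2500.
C₀ = D/Vd = 1120/80 ≈ 14.000 mcg/mL.
Before the 6th dose, 5 doses have been given. Superposition: Cmin = C₀·(f + f² + … + f^5).
≈ 14.000 × (0.2500 + 0.0625 + 0.0156 + 0.0039 + 0.0010) ≈ 14.000 × 0.3330 ≈ 4.662 mcg/mL.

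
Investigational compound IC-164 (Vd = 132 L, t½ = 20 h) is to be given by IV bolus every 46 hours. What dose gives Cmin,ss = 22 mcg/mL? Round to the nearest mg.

τ/t½ = 46/20 ≈ 2.3, so f = (1/2)^(46/20) ≈ 0.203063.
Cmin,ss = (D/Vd)·f/(1−f), so D = Cmin,ss·Vd·(1−f)/f.
D = 22 × 132 × (1−f)/f ≈ 22 × 132 × 3.92458 ≈ 11396.98 mg.

11397 mg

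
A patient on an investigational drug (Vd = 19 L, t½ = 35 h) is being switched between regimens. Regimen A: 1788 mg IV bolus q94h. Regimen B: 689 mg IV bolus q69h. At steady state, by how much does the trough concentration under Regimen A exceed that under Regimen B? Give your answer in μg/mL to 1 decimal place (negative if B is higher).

4.9 μg/mL

Regimen A: f = (1/2)^(94/35) ≈ 0.1554; Cmin,ss = (1788/19)·f/(1−f) ≈ 17.315 μg/mL.
Regimen B: f = (1/2)^(69/35) ≈ 0.2550; Cmin,ss = (689/19)·f/(1−f) ≈ 12.412 μg/mL.
Difference ≈ 17.315 − 12.412 ≈ 4.903 μg/mL.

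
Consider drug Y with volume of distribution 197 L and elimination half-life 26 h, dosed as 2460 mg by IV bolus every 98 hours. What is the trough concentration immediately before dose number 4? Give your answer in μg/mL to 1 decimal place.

1.0 μg/mL

f = (1/2)^(τ/t½) = (1/2)^(98/26) ≈ 0.0733.
C₀ = D/Vd = 2460/197 ≈ 12.487 μg/mL.
Before the 4th dose, 3 doses have been given. Superposition: Cmin = C₀·(f + f² + … + f^3).
≈ 12.487 × (0.0733 + 0.0054 + 0.0004) ≈ 12.487 × 0.0791 ≈ 0.988 μg/mL.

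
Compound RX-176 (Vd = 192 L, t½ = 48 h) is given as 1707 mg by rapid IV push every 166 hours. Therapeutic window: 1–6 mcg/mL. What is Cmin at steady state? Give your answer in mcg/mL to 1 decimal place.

Over one 166-h interval, 166/48 ≈ 3.4583 half-lives elapse, leaving f ≈ 0.0910 of each dose.
Single-dose peak C₀ = D/Vd = 1707/192 ≈ 8.891 mcg/mL.
Steady-state trough Cmin,ss = C₀·f/(1−f) ≈ 8.891 × 0.0910/0.9090 ≈ 0.890 mcg/mL.
Trough 0.9 mcg/mL vs MEC 1 mcg/mL: subtherapeutic.

0.9 mcg/mL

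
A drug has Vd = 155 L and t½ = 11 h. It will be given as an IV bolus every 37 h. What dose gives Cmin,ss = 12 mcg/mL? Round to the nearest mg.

τ/t½ = 37/11 ≈ 3.3636, so f = (1/2)^(37/11) ≈ 0.097150.
Cmin,ss = (D/Vd)·f/(1−f), so D = Cmin,ss·Vd·(1−f)/f.
D = 12 × 155 × (1−f)/f ≈ 12 × 155 × 9.29336 ≈ 17285.65 mg.

17286 mg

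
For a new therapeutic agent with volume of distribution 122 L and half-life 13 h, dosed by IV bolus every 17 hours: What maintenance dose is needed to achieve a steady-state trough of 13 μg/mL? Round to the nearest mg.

2340 mg

τ/t½ = 17/13 ≈ 1.3077, so f = (1/2)^(17/13) ≈ 0.403967.
Cmin,ss = (D/Vd)·f/(1−f), so D = Cmin,ss·Vd·(1−f)/f.
D = 13 × 122 × (1−f)/f ≈ 13 × 122 × 1.47545 ≈ 2340.06 mg.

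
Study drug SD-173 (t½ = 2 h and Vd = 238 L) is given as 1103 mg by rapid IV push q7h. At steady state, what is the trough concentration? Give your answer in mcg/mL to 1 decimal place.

k = ln2/t½ = ln2/2 ≈ 0.346574 h⁻¹; fraction remaining f = e^(−kτ) = e^(−0.346574×7) ≈ 0.0884.
Each bolus raises the concentration by D/Vd = 1103/238 ≈ 4.634 mcg/mL.
Steady-state trough Cmin,ss = C₀·f/(1−f) ≈ 4.634 × 0.0884/0.9116 ≈ 0.449 mcg/mL.

0.4 mcg/mL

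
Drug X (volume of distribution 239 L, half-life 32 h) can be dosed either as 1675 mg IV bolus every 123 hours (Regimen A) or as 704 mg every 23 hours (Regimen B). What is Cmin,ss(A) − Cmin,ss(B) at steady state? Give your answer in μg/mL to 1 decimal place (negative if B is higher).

Regimen A: f = (1/2)^(123/32) ≈ 0.0696; Cmin,ss = (1675/239)·f/(1−f) ≈ 0.524 μg/mL.
Regimen B: f = (1/2)^(23/32) ≈ 0.6076; Cmin,ss = (704/239)·f/(1−f) ≈ 4.561 μg/mL.
Difference ≈ 0.524 − 4.561 ≈ -4.037 μg/mL.

-4.0 μg/mL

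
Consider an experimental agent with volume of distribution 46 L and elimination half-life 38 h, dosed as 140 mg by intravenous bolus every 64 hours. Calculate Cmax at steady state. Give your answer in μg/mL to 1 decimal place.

k = ln2/t½ = ln2/38 ≈ 0.018241 h⁻¹; fraction remaining f = e^(−kτ) = e^(−0.018241×64) ≈ 0.3112.
At steady state, accumulation factor R = 1/(1 − e^(−kτ)) ≈ 1.4518.
Each bolus raises the concentration by D/Vd = 140/46 ≈ 3.043 μg/mL.
Cmax,ss = C₀/(1 − f) ≈ 3.043/0.6888 ≈ 4.418 μg/mL.

4.4 μg/mL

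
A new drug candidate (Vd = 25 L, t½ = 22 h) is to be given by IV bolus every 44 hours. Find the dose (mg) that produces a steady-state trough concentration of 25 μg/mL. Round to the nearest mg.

τ/t½ = 44/22 ≈ 2, so f = (1/2)^(44/22) ≈ 0.250000.
Cmin,ss = (D/Vd)·f/(1−f), so D = Cmin,ss·Vd·(1−f)/f.
D = 25 × 25 × (1−f)/f ≈ 25 × 25 × 3.00000 ≈ 1875.00 mg.

1875 mg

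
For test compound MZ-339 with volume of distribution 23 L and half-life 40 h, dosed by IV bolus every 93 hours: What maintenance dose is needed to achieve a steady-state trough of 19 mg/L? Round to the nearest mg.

1753 mg

τ/t½ = 93/40 ≈ 2.325, so f = (1/2)^(93/40) ≈ 0.199575.
Cmin,ss = (D/Vd)·f/(1−f), so D = Cmin,ss·Vd·(1−f)/f.
D = 19 × 23 × (1−f)/f ≈ 19 × 23 × 4.01065 ≈ 1752.65 mg.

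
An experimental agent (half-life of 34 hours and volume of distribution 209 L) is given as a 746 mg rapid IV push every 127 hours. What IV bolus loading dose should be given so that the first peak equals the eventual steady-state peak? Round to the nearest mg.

f = (1/2)^(127/34) ≈ 0.075087; accumulation ratio R = 1/(1−f) ≈ 1.08118.
Loading dose to hit Cmax,ss on first dose: D_load = D_maint·R ≈ 746 × 1.08118 ≈ 806.56 mg.

807 mg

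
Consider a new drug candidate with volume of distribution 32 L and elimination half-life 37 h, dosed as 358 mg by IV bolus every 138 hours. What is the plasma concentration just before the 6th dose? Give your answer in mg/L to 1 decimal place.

f = (1/2)^(τ/t½) = (1/2)^(138/37) ≈ 0.0754.
C₀ = D/Vd = 358/32 ≈ 11.188 mg/L.
Before the 6th dose, 5 doses have been given. Superposition: Cmin = C₀·(f + f² + … + f^5).
≈ 11.188 × (0.0754 + 0.0057 + 0.0004 + 0.0000 + 0.0000) ≈ 11.188 × 0.0815 ≈ 0.912 mg/L.

0.9 mg/L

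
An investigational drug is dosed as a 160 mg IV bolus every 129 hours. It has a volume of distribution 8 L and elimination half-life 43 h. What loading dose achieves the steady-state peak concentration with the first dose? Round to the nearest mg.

183 mg

f = (1/2)^(129/43) ≈ 0.125000; accumulation ratio R = 1/(1−f) ≈ 1.14286.
Loading dose to hit Cmax,ss on first dose: D_load = D_maint·R ≈ 160 × 1.14286 ≈ 182.86 mg.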